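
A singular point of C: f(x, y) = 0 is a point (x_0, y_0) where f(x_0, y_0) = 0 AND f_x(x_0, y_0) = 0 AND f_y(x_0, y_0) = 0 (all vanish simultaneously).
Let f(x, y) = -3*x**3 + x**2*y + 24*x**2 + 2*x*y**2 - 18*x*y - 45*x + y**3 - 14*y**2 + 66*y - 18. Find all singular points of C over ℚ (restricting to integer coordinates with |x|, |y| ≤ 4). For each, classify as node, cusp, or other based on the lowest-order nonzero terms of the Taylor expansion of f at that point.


Singular points: {(3, 3)}; classification: cusp.

Compute partial derivatives:
  f_x = -9*x**2 + 2*x*y + 48*x + 2*y**2 - 18*y - 45.
  f_y = x**2 + 4*x*y - 18*x + 3*y**2 - 28*y + 66.
Scan x_0 ∈ {−4, ..., 4}. For each x_0, f_y(x_0, y) is a polynomial in y; find its integer roots y ∈ {−4, ..., 4}, then test f_x and f at those candidates.
  x = -4: f_y(-4, y) = 3*y**2 - 44*y + 154; no integer root y with |y| ≤ 4.
  x = -3: f_y(-3, y) = 3*y**2 - 40*y + 129; no integer root y with |y| ≤ 4.
  x = -2: f_y(-2, y) = 3*y**2 - 36*y + 106; no integer root y with |y| ≤ 4.
  x = -1: f_y(-1, y) = 3*y**2 - 32*y + 85; no integer root y with |y| ≤ 4.
  x = 0: f_y(0, y) = 3*y**2 - 28*y + 66; no integer root y with |y| ≤ 4.
  x = 1: f_y(1, y) = 3*y**2 - 24*y + 49; no integer root y with |y| ≤ 4.
  x = 2: f_y(2, y) = 3*y**2 - 20*y + 34; no integer root y with |y| ≤ 4.
  x = 3: f_y(3, y) = 3*y**2 - 16*y + 21; vanishes at y ∈ {3}. (3, 3): f_x = 0, f = 0 — SINGULAR.
  x = 4: f_y(4, y) = 3*y**2 - 12*y + 10; no integer root y with |y| ≤ 4.
Only singular point on the grid: (3, 3).
Classify: substitute x = 3 + u, y = 3 + v and expand: f = -3*u**3 + u**2*v + 2*u*v**2 + v**3 + v**2.
No constant or linear terms (consistent with a singular point). Quadratic part: v**2. Cubic part: -3*u**3 + u**2*v + 2*u*v**2 + v**3.
The quadratic part v**2 is a perfect square, so there is a single (double) tangent line v = 0, i.e. y = 3. Restricting the cubic part to that line (v = 0) leaves -3*u**3 ≠ 0, so f is not divisible by v and the branch is v² ≈ 3*u**3 to lowest order — this is a cusp.
Classification: cusp.


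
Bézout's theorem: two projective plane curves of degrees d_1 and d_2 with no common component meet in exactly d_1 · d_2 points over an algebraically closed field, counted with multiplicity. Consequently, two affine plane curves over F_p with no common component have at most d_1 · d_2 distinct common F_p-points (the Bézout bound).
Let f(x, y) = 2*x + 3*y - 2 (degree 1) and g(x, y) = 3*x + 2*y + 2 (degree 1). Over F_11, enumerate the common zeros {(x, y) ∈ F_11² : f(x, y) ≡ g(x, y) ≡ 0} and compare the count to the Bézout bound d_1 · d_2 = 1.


Common zeros: {(9, 2)}; count = 1; Bézout bound = 1.

deg(f) = 1, deg(g) = 1, so Bézout bound = 1.
Scan x ∈ F_11. For each x, list the y ∈ F_11 with f(x, y) ≡ 0 and those with g(x, y) ≡ 0 (mod 11); the common zeros in that column are the intersection.
  x = 0: f ≡ 0 at y ∈ {8}; g ≡ 0 at y ∈ {10}; common: ∅.
  x = 1: f ≡ 0 at y ∈ {0}; g ≡ 0 at y ∈ {3}; common: ∅.
  x = 2: f ≡ 0 at y ∈ {3}; g ≡ 0 at y ∈ {7}; common: ∅.
  x = 3: f ≡ 0 at y ∈ {6}; g ≡ 0 at y ∈ {0}; common: ∅.
  x = 4: f ≡ 0 at y ∈ {9}; g ≡ 0 at y ∈ {4}; common: ∅.
  x = 5: f ≡ 0 at y ∈ {1}; g ≡ 0 at y ∈ {8}; common: ∅.
  x = 6: f ≡ 0 at y ∈ {4}; g ≡ 0 at y ∈ {1}; common: ∅.
  x = 7: f ≡ 0 at y ∈ {7}; g ≡ 0 at y ∈ {5}; common: ∅.
  x = 8: f ≡ 0 at y ∈ {10}; g ≡ 0 at y ∈ {9}; common: ∅.
  x = 9: f ≡ 0 at y ∈ {2}; g ≡ 0 at y ∈ {2}; common: {2}.
  x = 10: f ≡ 0 at y ∈ {5}; g ≡ 0 at y ∈ {6}; common: ∅.
Collecting: common zeros = {(9, 2)}, so the count is 1.
Comparison with the Bézout bound: 1 ≤ 1 = deg(f)·deg(g), as expected for curves with no common component (the bound is attained).


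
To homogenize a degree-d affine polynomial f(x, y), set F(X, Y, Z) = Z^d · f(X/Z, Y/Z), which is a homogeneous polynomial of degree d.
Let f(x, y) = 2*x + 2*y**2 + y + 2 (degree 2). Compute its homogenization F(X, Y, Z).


F(X, Y, Z) = 2*X*Z + 2*Y**2 + Y*Z + 2*Z**2

deg(f) = 2.
Substitute x = X/Z, y = Y/Z into f, then multiply by Z^2.
  monomial 2·x^1·y^0 ↦ 2·X^1·Y^0·Z^1.
  monomial 2·x^0·y^2 ↦ 2·X^0·Y^2·Z^0.
  monomial 1·x^0·y^1 ↦ 1·X^0·Y^1·Z^1.
  monomial 2·x^0·y^0 ↦ 2·X^0·Y^0·Z^2.
Collecting: F(X, Y, Z) = 2*X*Z + 2*Y**2 + Y*Z + 2*Z**2.


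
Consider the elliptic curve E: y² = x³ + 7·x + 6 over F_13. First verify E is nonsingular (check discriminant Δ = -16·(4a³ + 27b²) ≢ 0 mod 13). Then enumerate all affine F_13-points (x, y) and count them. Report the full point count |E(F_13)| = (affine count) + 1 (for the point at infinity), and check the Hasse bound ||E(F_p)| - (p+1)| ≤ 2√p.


Affine points = {(1, 1), (1, 12), (5, 6), (5, 7), (6, 2), (6, 11), (10, 6), (10, 7), (11, 6), (11, 7)}; affine count = 10; |E(F_13)| = 11.

Discriminant check: Δ ∝ 4a³ + 27b² = 4·7³ + 27·6² = 4·343 + 27·36 ≡ 4 (mod 13). Nonzero ⇒ E is nonsingular.
For each x ∈ F_13, compute rhs = x³ + 7·x + 6 mod 13, then count y ∈ F_13 with y² ≡ rhs.
  x = 0: rhs = 6, matching y values: none (0 points).
  x = 1: rhs = 1, matching y values: 1, 12 (2 points).
  x = 2: rhs = 2, matching y values: none (0 points).
  x = 3: rhs = 2, matching y values: none (0 points).
  x = 4: rhs = 7, matching y values: none (0 points).
  x = 5: rhs = 10, matching y values: 6, 7 (2 points).
  x = 6: rhs = 4, matching y values: 2, 11 (2 points).
  x = 7: rhs = 8, matching y values: none (0 points).
  x = 8: rhs = 2, matching y values: none (0 points).
  x = 9: rhs = 5, matching y values: none (0 points).
  x = 10: rhs = 10, matching y values: 6, 7 (2 points).
  x = 11: rhs = 10, matching y values: 6, 7 (2 points).
  x = 12: rhs = 11, matching y values: none (0 points).
Total affine count: 10.
Full point count |E(F_13)| = 10 + 1 = 11.
Hasse bound: |11 − (13+1)| = |-3| = 3 ≤ 2√13 ≈ 7.2111 ✓.


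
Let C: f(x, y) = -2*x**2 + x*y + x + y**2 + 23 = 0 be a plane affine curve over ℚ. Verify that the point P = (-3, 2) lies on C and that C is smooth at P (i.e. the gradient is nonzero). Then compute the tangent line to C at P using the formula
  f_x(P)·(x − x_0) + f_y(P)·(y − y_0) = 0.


Tangent line at P: 15*x + y + 43 = 0.

Step 1: f(-3, 2) = 0, so P lies on C.
Step 2: partial derivatives
  f_x(x, y) = -4*x + y + 1, f_y(x, y) = x + 2*y.
  f_x(P) = 15, f_y(P) = 1 (gradient nonzero, so P is smooth).
Step 3: tangent line at P: 15·(x − -3) + 1·(y − 2) = 0.
Expanding: 15*x + y + 43 = 0.


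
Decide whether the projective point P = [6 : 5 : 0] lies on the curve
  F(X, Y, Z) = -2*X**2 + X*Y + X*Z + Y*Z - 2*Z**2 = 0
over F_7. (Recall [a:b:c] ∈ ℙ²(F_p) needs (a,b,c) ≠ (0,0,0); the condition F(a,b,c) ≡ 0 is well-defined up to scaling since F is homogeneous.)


F(6,5,0) ≡ 0 (mod 7); P is on the curve.

Evaluate F(6, 5, 0) term-by-term (mod 7).
  -2*X**2 ↦ -2·36·1·1 = -72
  X*Y ↦ 1·6·5·1 = 30
  X*Z ↦ 1·6·1·0 = 0
  Y*Z ↦ 1·1·5·0 = 0
  -2*Z**2 ↦ -2·1·1·0 = 0
Sum: F(6, 5, 0) = (-72) + (30) + (0) + (0) + (0) = -42.
Reducing mod 7: -42 ≡ 0 (mod 7).
Since F(a, b, c) ≡ 0 (mod 7), P lies on the curve.


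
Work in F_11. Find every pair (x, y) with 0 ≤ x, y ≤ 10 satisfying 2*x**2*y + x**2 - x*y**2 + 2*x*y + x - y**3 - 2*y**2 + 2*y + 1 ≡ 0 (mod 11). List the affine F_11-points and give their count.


Affine F_11-points: {(0, 1), (0, 2), (0, 6), (1, 3), (2, 2), (2, 8), (3, 1), (4, 3), (4, 5), (4, 8), (6, 6)}; count = 11.

For each of the 121 pairs (x, y) ∈ F_11², evaluate f(x, y) mod 11. Record the zeros.
  x = 0: [0↦1, 1↦0, 2↦0, 3↦6, 4↦1, 5↦1, 6↦0, 7↦3, 8↦4, 9↦8, 10↦9]  zeros at y ∈ {1, 2, 6}
  x = 1: [0↦3, 1↦5, 2↦6, 3↦0, 4↦3, 5↦9, 6↦1, 7↦6, 8↦7, 9↦9, 10↦6]  zeros at y ∈ {3}
  x = 2: [0↦7, 1↦5, 2↦0, 3↦8, 4↦1, 5↦6, 6↦6, 7↦6, 8↦0, 9↦4, 10↦1]  zeros at y ∈ {2, 8}
  x = 3: [0↦2, 1↦0, 2↦4, 3↦8, 4↦6, 5↦3, 6↦4, 7↦3, 8↦5, 9↦4, 10↦5]  zeros at y ∈ {1}
  x = 4: [0↦10, 1↦1, 2↦7, 3↦0, 4↦7, 5↦0, 6↦6, 7↦8, 8↦0, 9↦9, 10↦7]  zeros at y ∈ {3, 5, 8}
  x = 5: [0↦9, 1↦8, 2↦9, 3↦6, 4↦4, 5↦8, 6↦1, 7↦10, 8↦7, 9↦8, 10↦7]  zeros at y ∈ ∅
  x = 6: [0↦10, 1↦10, 2↦10, 3↦4, 4↦8, 5↦5, 6↦0, 7↦9, 8↦4, 9↦1, 10↦5]  zeros at y ∈ {6}
  x = 7: [0↦2, 1↦7, 2↦10, 3↦5, 4↦8, 5↦2, 6↦3, 7↦5, 8↦2, 9↦10, 10↦1]  zeros at y ∈ ∅
  x = 8: [0↦7, 1↦10, 2↦9, 3↦9, 4↦4, 5↦10, 6↦10, 7↦9, 8↦1, 9↦2, 10↦6]  zeros at y ∈ ∅
  x = 9: [0↦3, 1↦8, 2↦7, 3↦5, 4↦7, 5↦7, 6↦10, 7↦10, 8↦1, 9↦10, 10↦9]  zeros at y ∈ ∅
  x = 10: [0↦1, 1↦1, 2↦4, 3↦4, 4↦6, 5↦4, 6↦3, 7↦8, 8↦2, 9↦1, 10↦10]  zeros at y ∈ ∅
Collecting zeros: affine points = {(0, 1), (0, 2), (0, 6), (1, 3), (2, 2), (2, 8), (3, 1), (4, 3), (4, 5), (4, 8), (6, 6)}.
Total count |C(F_11)_aff| = 11.


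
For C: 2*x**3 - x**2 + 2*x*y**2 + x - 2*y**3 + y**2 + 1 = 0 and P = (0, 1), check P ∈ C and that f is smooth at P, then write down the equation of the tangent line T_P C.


Tangent line at P: 3*x - 4*y + 4 = 0.

Step 1: f(0, 1) = 0, so P lies on C.
Step 2: partial derivatives
  f_x(x, y) = 6*x**2 - 2*x + 2*y**2 + 1, f_y(x, y) = 4*x*y - 6*y**2 + 2*y.
  f_x(P) = 3, f_y(P) = -4 (gradient nonzero, so P is smooth).
Step 3: tangent line at P: 3·(x − 0) + -4·(y − 1) = 0.
Expanding: 3*x - 4*y + 4 = 0.


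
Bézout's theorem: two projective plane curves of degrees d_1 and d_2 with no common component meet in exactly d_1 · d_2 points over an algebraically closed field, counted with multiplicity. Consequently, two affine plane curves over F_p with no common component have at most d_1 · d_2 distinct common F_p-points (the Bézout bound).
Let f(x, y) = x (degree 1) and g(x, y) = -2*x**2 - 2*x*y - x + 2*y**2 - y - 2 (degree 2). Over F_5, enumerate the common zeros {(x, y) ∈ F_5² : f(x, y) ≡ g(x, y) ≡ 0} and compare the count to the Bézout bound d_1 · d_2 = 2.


Common zeros: ∅; count = 0; Bézout bound = 2.

deg(f) = 1, deg(g) = 2, so Bézout bound = 2.
Scan x ∈ F_5. For each x, list the y ∈ F_5 with f(x, y) ≡ 0 and those with g(x, y) ≡ 0 (mod 5); the common zeros in that column are the intersection.
  x = 0: f ≡ 0 at y ∈ {0, 1, 2, 3, 4}; g ≡ 0 at y ∈ ∅; common: ∅.
  x = 1: f ≡ 0 at y ∈ ∅; g ≡ 0 at y ∈ {0, 4}; common: ∅.
  x = 2: f ≡ 0 at y ∈ ∅; g ≡ 0 at y ∈ {1, 4}; common: ∅.
  x = 3: f ≡ 0 at y ∈ ∅; g ≡ 0 at y ∈ ∅; common: ∅.
  x = 4: f ≡ 0 at y ∈ ∅; g ≡ 0 at y ∈ {1}; common: ∅.
Collecting: common zeros = ∅, so the count is 0.
Comparison with the Bézout bound: 0 ≤ 2 = deg(f)·deg(g), as expected for curves with no common component (the affine F_5-count falls short of the bound because intersections may lie at infinity, over extension fields, or carry multiplicity).


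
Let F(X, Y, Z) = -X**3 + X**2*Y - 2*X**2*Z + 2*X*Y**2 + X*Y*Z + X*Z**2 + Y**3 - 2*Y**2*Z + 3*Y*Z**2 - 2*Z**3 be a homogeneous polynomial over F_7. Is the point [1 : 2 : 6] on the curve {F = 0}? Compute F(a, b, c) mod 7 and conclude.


F(1,2,6) ≡ 6 (mod 7); P is NOT on the curve.

Evaluate F(1, 2, 6) term-by-term (mod 7).
  -X**3 ↦ -1·1·1·1 = -1
  X**2*Y ↦ 1·1·2·1 = 2
  -2*X**2*Z ↦ -2·1·1·6 = -12
  2*X*Y**2 ↦ 2·1·4·1 = 8
  X*Y*Z ↦ 1·1·2·6 = 12
  X*Z**2 ↦ 1·1·1·36 = 36
  Y**3 ↦ 1·1·8·1 = 8
  -2*Y**2*Z ↦ -2·1·4·6 = -48
  3*Y*Z**2 ↦ 3·1·2·36 = 216
  -2*Z**3 ↦ -2·1·1·216 = -432
Sum: F(1, 2, 6) = (-1) + (2) + (-12) + (8) + (12) + (36) + (8) + (-48) + (216) + (-432) = -211.
Reducing mod 7: -211 ≡ 6 (mod 7).
Since F(a, b, c) ≡ 6 ≠ 0 (mod 7), P does NOT lie on the curve.


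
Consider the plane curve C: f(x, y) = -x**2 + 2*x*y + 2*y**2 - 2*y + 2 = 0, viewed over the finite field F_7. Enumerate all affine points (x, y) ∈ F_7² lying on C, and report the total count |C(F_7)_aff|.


Affine F_7-points: {(0, 3), (0, 5), (3, 0), (3, 5), (4, 0), (4, 4), (6, 3), (6, 6)}; count = 8.

For each of the 49 pairs (x, y) ∈ F_7², evaluate f(x, y) mod 7. Record the zeros.
  x = 0: [0↦2, 1↦2, 2↦6, 3↦0, 4↦5, 5↦0, 6↦6]  zeros at y ∈ {3, 5}
  x = 1: [0↦1, 1↦3, 2↦2, 3↦5, 4↦5, 5↦2, 6↦3]  zeros at y ∈ ∅
  x = 2: [0↦5, 1↦2, 2↦3, 3↦1, 4↦3, 5↦2, 6↦5]  zeros at y ∈ ∅
  x = 3: [0↦0, 1↦6, 2↦2, 3↦2, 4↦6, 5↦0, 6↦5]  zeros at y ∈ {0, 5}
  x = 4: [0↦0, 1↦1, 2↦6, 3↦1, 4↦0, 5↦3, 6↦3]  zeros at y ∈ {0, 4}
  x = 5: [0↦5, 1↦1, 2↦1, 3↦5, 4↦6, 5↦4, 6↦6]  zeros at y ∈ ∅
  x = 6: [0↦1, 1↦6, 2↦1, 3↦0, 4↦3, 5↦3, 6↦0]  zeros at y ∈ {3, 6}
Collecting zeros: affine points = {(0, 3), (0, 5), (3, 0), (3, 5), (4, 0), (4, 4), (6, 3), (6, 6)}.
Total count |C(F_7)_aff| = 8.


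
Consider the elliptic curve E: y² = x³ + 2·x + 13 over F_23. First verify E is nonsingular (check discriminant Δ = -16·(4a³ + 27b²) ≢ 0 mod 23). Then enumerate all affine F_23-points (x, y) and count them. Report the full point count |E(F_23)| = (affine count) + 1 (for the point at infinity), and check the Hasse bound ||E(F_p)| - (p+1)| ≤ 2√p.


Affine points = {(0, 6), (0, 17), (1, 4), (1, 19), (2, 5), (2, 18), (3, 0), (4, 4), (4, 19), (7, 5), (7, 18), (8, 9), (8, 14), (9, 1), (9, 22), (11, 3), (11, 20), (14, 5), (14, 18), (16, 1), (16, 22), (18, 4), (18, 19), (20, 7), (20, 16), (21, 1), (21, 22)}; affine count = 27; |E(F_23)| = 28.

Discriminant check: Δ ∝ 4a³ + 27b² = 4·2³ + 27·13² = 4·8 + 27·169 ≡ 18 (mod 23). Nonzero ⇒ E is nonsingular.
For each x ∈ F_23, compute rhs = x³ + 2·x + 13 mod 23, then count y ∈ F_23 with y² ≡ rhs.
  x = 0: rhs = 13, matching y values: 6, 17 (2 points).
  x = 1: rhs = 16, matching y values: 4, 19 (2 points).
  x = 2: rhs = 2, matching y values: 5, 18 (2 points).
  x = 3: rhs = 0, matching y values: 0 (1 points).
  x = 4: rhs = 16, matching y values: 4, 19 (2 points).
  x = 5: rhs = 10, matching y values: none (0 points).
  x = 6: rhs = 11, matching y values: none (0 points).
  x = 7: rhs = 2, matching y values: 5, 18 (2 points).
  x = 8: rhs = 12, matching y values: 9, 14 (2 points).
  x = 9: rhs = 1, matching y values: 1, 22 (2 points).
  x = 10: rhs = 21, matching y values: none (0 points).
  x = 11: rhs = 9, matching y values: 3, 20 (2 points).
  x = 12: rhs = 17, matching y values: none (0 points).
  x = 13: rhs = 5, matching y values: none (0 points).
  x = 14: rhs = 2, matching y values: 5, 18 (2 points).
  x = 15: rhs = 14, matching y values: none (0 points).
  x = 16: rhs = 1, matching y values: 1, 22 (2 points).
  x = 17: rhs = 15, matching y values: none (0 points).
  x = 18: rhs = 16, matching y values: 4, 19 (2 points).
  x = 19: rhs = 10, matching y values: none (0 points).
  x = 20: rhs = 3, matching y values: 7, 16 (2 points).
  x = 21: rhs = 1, matching y values: 1, 22 (2 points).
  x = 22: rhs = 10, matching y values: none (0 points).
Total affine count: 27.
Full point count |E(F_23)| = 27 + 1 = 28.
Hasse bound: |28 − (23+1)| = |4| = 4 ≤ 2√23 ≈ 9.5917 ✓.


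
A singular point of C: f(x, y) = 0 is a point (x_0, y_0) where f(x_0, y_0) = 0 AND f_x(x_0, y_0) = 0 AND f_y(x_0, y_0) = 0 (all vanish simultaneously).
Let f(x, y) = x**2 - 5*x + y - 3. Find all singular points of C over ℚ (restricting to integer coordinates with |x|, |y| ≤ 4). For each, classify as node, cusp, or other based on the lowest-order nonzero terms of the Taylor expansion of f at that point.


No singular points in the scanned grid; C is smooth there.

Compute partial derivatives:
  f_x = 2*x - 5.
  f_y = 1.
f_y = 1 is a nonzero constant, so f_y never vanishes: no point (x, y) can satisfy f = f_x = f_y = 0. In particular no (x, y) ∈ {−4, ..., 4}² is singular; the curve is smooth.


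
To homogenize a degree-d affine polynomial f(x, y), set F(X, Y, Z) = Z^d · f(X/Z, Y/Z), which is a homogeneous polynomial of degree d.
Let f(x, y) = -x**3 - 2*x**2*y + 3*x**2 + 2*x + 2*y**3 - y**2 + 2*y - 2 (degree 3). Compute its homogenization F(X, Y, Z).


F(X, Y, Z) = -X**3 - 2*X**2*Y + 3*X**2*Z + 2*X*Z**2 + 2*Y**3 - Y**2*Z + 2*Y*Z**2 - 2*Z**3

deg(f) = 3.
Substitute x = X/Z, y = Y/Z into f, then multiply by Z^3.
  monomial -1·x^3·y^0 ↦ -1·X^3·Y^0·Z^0.
  monomial -2·x^2·y^1 ↦ -2·X^2·Y^1·Z^0.
  monomial 3·x^2·y^0 ↦ 3·X^2·Y^0·Z^1.
  monomial 2·x^1·y^0 ↦ 2·X^1·Y^0·Z^2.
  monomial 2·x^0·y^3 ↦ 2·X^0·Y^3·Z^0.
  monomial -1·x^0·y^2 ↦ -1·X^0·Y^2·Z^1.
  monomial 2·x^0·y^1 ↦ 2·X^0·Y^1·Z^2.
  monomial -2·x^0·y^0 ↦ -2·X^0·Y^0·Z^3.
Collecting: F(X, Y, Z) = -X**3 - 2*X**2*Y + 3*X**2*Z + 2*X*Z**2 + 2*Y**3 - Y**2*Z + 2*Y*Z**2 - 2*Z**3.


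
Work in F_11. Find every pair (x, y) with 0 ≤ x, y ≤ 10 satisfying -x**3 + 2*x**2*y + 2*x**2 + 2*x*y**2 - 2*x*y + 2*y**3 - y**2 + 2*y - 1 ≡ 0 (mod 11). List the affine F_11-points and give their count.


Affine F_11-points: {(0, 6), (1, 0), (3, 1), (4, 0), (6, 4), (6, 8), (6, 10), (7, 5), (8, 0), (9, 3), (10, 7)}; count = 11.

For each of the 121 pairs (x, y) ∈ F_11², evaluate f(x, y) mod 11. Record the zeros.
  x = 0: [0↦10, 1↦2, 2↦4, 3↦6, 4↦9, 5↦3, 6↦0, 7↦1, 8↦7, 9↦8, 10↦5]  zeros at y ∈ {6}
  x = 1: [0↦0, 1↦5, 2↦2, 3↦3, 4↦9, 5↦10, 6↦7, 7↦1, 8↦4, 9↦6, 10↦8]  zeros at y ∈ {0}
  x = 2: [0↦10, 1↦10, 2↦6, 3↦10, 4↦1, 5↦2, 6↦3, 7↦5, 8↦9, 9↦5, 10↦5]  zeros at y ∈ ∅
  x = 3: [0↦1, 1↦0, 2↦10, 3↦10, 4↦1, 5↦6, 6↦4, 7↦7, 8↦5, 9↦10, 10↦1]  zeros at y ∈ {1}
  x = 4: [0↦0, 1↦2, 2↦8, 3↦8, 4↦3, 5↦5, 6↦4, 7↦1, 8↦8, 9↦4, 10↦1]  zeros at y ∈ {0}
  x = 5: [0↦1, 1↦10, 2↦5, 3↦9, 4↦1, 5↦4, 6↦8, 7↦3, 8↦1, 9↦3, 10↦10]  zeros at y ∈ ∅
  x = 6: [0↦9, 1↦7, 2↦6, 3↦7, 4↦0, 5↦8, 6↦10, 7↦7, 8↦0, 9↦1, 10↦0]  zeros at y ∈ {4, 8, 10}
  x = 7: [0↦7, 1↦9, 2↦5, 3↦7, 4↦5, 5↦0, 6↦4, 7↦7, 8↦10, 9↦3, 10↦9]  zeros at y ∈ {5}
  x = 8: [0↦0, 1↦10, 2↦7, 3↦3, 4↦10, 5↦7, 6↦6, 7↦8, 8↦3, 9↦3, 10↦9]  zeros at y ∈ {0}
  x = 9: [0↦4, 1↦4, 2↦6, 3↦0, 4↦9, 5↦1, 6↦10, 7↦4, 8↦6, 9↦6, 10↦5]  zeros at y ∈ {3}
  x = 10: [0↦2, 1↦7, 2↦7, 3↦3, 4↦7, 5↦9, 6↦10, 7↦0, 8↦2, 9↦6, 10↦2]  zeros at y ∈ {7}
Collecting zeros: affine points = {(0, 6), (1, 0), (3, 1), (4, 0), (6, 4), (6, 8), (6, 10), (7, 5), (8, 0), (9, 3), (10, 7)}.
Total count |C(F_11)_aff| = 11.


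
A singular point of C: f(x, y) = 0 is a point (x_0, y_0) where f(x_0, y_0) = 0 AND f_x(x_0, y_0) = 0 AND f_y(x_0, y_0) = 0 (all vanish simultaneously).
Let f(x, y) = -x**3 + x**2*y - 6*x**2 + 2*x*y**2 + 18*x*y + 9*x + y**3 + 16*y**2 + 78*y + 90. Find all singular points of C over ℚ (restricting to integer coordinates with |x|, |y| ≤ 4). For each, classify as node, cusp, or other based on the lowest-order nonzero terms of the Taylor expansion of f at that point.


Singular points: {(-3, -3)}; classification: cusp.

Compute partial derivatives:
  f_x = -3*x**2 + 2*x*y - 12*x + 2*y**2 + 18*y + 9.
  f_y = x**2 + 4*x*y + 18*x + 3*y**2 + 32*y + 78.
Scan x_0 ∈ {−4, ..., 4}. For each x_0, f_y(x_0, y) is a polynomial in y; find its integer roots y ∈ {−4, ..., 4}, then test f_x and f at those candidates.
  x = -4: f_y(-4, y) = 3*y**2 + 16*y + 22; no integer root y with |y| ≤ 4.
  x = -3: f_y(-3, y) = 3*y**2 + 20*y + 33; vanishes at y ∈ {-3}. (-3, -3): f_x = 0, f = 0 — SINGULAR.
  x = -2: f_y(-2, y) = 3*y**2 + 24*y + 46; no integer root y with |y| ≤ 4.
  x = -1: f_y(-1, y) = 3*y**2 + 28*y + 61; no integer root y with |y| ≤ 4.
  x = 0: f_y(0, y) = 3*y**2 + 32*y + 78; no integer root y with |y| ≤ 4.
  x = 1: f_y(1, y) = 3*y**2 + 36*y + 97; no integer root y with |y| ≤ 4.
  x = 2: f_y(2, y) = 3*y**2 + 40*y + 118; no integer root y with |y| ≤ 4.
  x = 3: f_y(3, y) = 3*y**2 + 44*y + 141; no integer root y with |y| ≤ 4.
  x = 4: f_y(4, y) = 3*y**2 + 48*y + 166; no integer root y with |y| ≤ 4.
Only singular point on the grid: (-3, -3).
Classify: substitute x = -3 + u, y = -3 + v and expand: f = -u**3 + u**2*v + 2*u*v**2 + v**3 + v**2.
No constant or linear terms (consistent with a singular point). Quadratic part: v**2. Cubic part: -u**3 + u**2*v + 2*u*v**2 + v**3.
The quadratic part v**2 is a perfect square, so there is a single (double) tangent line v = 0, i.e. y = -3. Restricting the cubic part to that line (v = 0) leaves -u**3 ≠ 0, so f is not divisible by v and the branch is v² ≈ u**3 to lowest order — this is a cusp.
Classification: cusp.


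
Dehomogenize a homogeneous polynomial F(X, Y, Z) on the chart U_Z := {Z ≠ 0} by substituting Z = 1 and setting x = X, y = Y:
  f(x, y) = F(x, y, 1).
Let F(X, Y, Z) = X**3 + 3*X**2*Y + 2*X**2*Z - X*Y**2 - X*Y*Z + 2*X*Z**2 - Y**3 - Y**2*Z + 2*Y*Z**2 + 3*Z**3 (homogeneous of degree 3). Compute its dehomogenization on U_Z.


f(x, y) = x**3 + 3*x**2*y + 2*x**2 - x*y**2 - x*y + 2*x - y**3 - y**2 + 2*y + 3

On U_Z we set Z = 1. Each monomial c·X^i·Y^j·Z^k in F becomes c·x^i·y^j·1^k = c·x^i·y^j.
Substituting Z = 1: F(X, Y, 1) = x**3 + 3*x**2*y + 2*x**2 - x*y**2 - x*y + 2*x - y**3 - y**2 + 2*y + 3.
Note: deg(f) ≤ deg(F) = 3; strict inequality happens when F is divisible by Z (lost terms).


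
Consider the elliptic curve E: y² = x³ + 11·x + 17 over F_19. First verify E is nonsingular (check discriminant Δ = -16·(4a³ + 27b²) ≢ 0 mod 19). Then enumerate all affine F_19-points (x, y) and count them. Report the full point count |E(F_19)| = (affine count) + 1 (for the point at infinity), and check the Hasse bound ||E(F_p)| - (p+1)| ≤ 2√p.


Affine points = {(0, 6), (0, 13), (2, 3), (2, 16), (3, 1), (3, 18), (4, 7), (4, 12), (5, 8), (5, 11), (7, 0), (8, 3), (8, 16), (9, 3), (9, 16), (10, 5), (10, 14), (11, 5), (11, 14), (13, 1), (13, 18), (15, 2), (15, 17), (17, 5), (17, 14), (18, 9), (18, 10)}; affine count = 27; |E(F_19)| = 28.

Discriminant check: Δ ∝ 4a³ + 27b² = 4·11³ + 27·17² = 4·1331 + 27·289 ≡ 17 (mod 19). Nonzero ⇒ E is nonsingular.
For each x ∈ F_19, compute rhs = x³ + 11·x + 17 mod 19, then count y ∈ F_19 with y² ≡ rhs.
  x = 0: rhs = 17, matching y values: 6, 13 (2 points).
  x = 1: rhs = 10, matching y values: none (0 points).
  x = 2: rhs = 9, matching y values: 3, 16 (2 points).
  x = 3: rhs = 1, matching y values: 1, 18 (2 points).
  x = 4: rhs = 11, matching y values: 7, 12 (2 points).
  x = 5: rhs = 7, matching y values: 8, 11 (2 points).
  x = 6: rhs = 14, matching y values: none (0 points).
  x = 7: rhs = 0, matching y values: 0 (1 points).
  x = 8: rhs = 9, matching y values: 3, 16 (2 points).
  x = 9: rhs = 9, matching y values: 3, 16 (2 points).
  x = 10: rhs = 6, matching y values: 5, 14 (2 points).
  x = 11: rhs = 6, matching y values: 5, 14 (2 points).
  x = 12: rhs = 15, matching y values: none (0 points).
  x = 13: rhs = 1, matching y values: 1, 18 (2 points).
  x = 14: rhs = 8, matching y values: none (0 points).
  x = 15: rhs = 4, matching y values: 2, 17 (2 points).
  x = 16: rhs = 14, matching y values: none (0 points).
  x = 17: rhs = 6, matching y values: 5, 14 (2 points).
  x = 18: rhs = 5, matching y values: 9, 10 (2 points).
Total affine count: 27.
Full point count |E(F_19)| = 27 + 1 = 28.
Hasse bound: |28 − (19+1)| = |8| = 8 ≤ 2√19 ≈ 8.7178 ✓.


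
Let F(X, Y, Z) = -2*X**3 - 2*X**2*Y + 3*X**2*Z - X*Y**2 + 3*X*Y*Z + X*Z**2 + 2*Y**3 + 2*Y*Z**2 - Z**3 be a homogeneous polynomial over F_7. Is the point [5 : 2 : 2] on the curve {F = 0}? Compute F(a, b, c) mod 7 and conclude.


F(5,2,2) ≡ 3 (mod 7); P is NOT on the curve.

Evaluate F(5, 2, 2) term-by-term (mod 7).
  -2*X**3 ↦ -2·125·1·1 = -250
  -2*X**2*Y ↦ -2·25·2·1 = -100
  3*X**2*Z ↦ 3·25·1·2 = 150
  -X*Y**2 ↦ -1·5·4·1 = -20
  3*X*Y*Z ↦ 3·5·2·2 = 60
  X*Z**2 ↦ 1·5·1·4 = 20
  2*Y**3 ↦ 2·1·8·1 = 16
  2*Y*Z**2 ↦ 2·1·2·4 = 16
  -Z**3 ↦ -1·1·1·8 = -8
Sum: F(5, 2, 2) = (-250) + (-100) + (150) + (-20) + (60) + (20) + (16) + (16) + (-8) = -116.
Reducing mod 7: -116 ≡ 3 (mod 7).
Since F(a, b, c) ≡ 3 ≠ 0 (mod 7), P does NOT lie on the curve.


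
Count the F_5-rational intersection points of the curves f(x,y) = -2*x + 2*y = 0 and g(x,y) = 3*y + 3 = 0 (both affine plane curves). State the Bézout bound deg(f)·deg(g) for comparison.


Common zeros: {(4, 4)}; count = 1; Bézout bound = 1.

deg(f) = 1, deg(g) = 1, so Bézout bound = 1.
Scan x ∈ F_5. For each x, list the y ∈ F_5 with f(x, y) ≡ 0 and those with g(x, y) ≡ 0 (mod 5); the common zeros in that column are the intersection.
  x = 0: f ≡ 0 at y ∈ {0}; g ≡ 0 at y ∈ {4}; common: ∅.
  x = 1: f ≡ 0 at y ∈ {1}; g ≡ 0 at y ∈ {4}; common: ∅.
  x = 2: f ≡ 0 at y ∈ {2}; g ≡ 0 at y ∈ {4}; common: ∅.
  x = 3: f ≡ 0 at y ∈ {3}; g ≡ 0 at y ∈ {4}; common: ∅.
  x = 4: f ≡ 0 at y ∈ {4}; g ≡ 0 at y ∈ {4}; common: {4}.
Collecting: common zeros = {(4, 4)}, so the count is 1.
Comparison with the Bézout bound: 1 ≤ 1 = deg(f)·deg(g), as expected for curves with no common component (the bound is attained).


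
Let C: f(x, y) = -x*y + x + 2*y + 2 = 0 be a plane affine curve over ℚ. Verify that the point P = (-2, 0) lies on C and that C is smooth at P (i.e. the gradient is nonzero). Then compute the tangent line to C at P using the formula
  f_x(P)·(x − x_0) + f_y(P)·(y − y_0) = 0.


Tangent line at P: x + 4*y + 2 = 0.

Step 1: f(-2, 0) = 0, so P lies on C.
Step 2: partial derivatives
  f_x(x, y) = 1 - y, f_y(x, y) = 2 - x.
  f_x(P) = 1, f_y(P) = 4 (gradient nonzero, so P is smooth).
Step 3: tangent line at P: 1·(x − -2) + 4·(y − 0) = 0.
Expanding: x + 4*y + 2 = 0.


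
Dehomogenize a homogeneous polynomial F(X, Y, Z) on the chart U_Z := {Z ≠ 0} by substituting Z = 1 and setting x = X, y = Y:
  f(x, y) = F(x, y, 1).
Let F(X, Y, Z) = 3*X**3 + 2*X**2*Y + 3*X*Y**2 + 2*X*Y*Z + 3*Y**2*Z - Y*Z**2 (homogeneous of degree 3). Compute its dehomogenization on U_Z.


f(x, y) = 3*x**3 + 2*x**2*y + 3*x*y**2 + 2*x*y + 3*y**2 - y

On U_Z we set Z = 1. Each monomial c·X^i·Y^j·Z^k in F becomes c·x^i·y^j·1^k = c·x^i·y^j.
Substituting Z = 1: F(X, Y, 1) = 3*x**3 + 2*x**2*y + 3*x*y**2 + 2*x*y + 3*y**2 - y.
Note: deg(f) ≤ deg(F) = 3; strict inequality happens when F is divisible by Z (lost terms).


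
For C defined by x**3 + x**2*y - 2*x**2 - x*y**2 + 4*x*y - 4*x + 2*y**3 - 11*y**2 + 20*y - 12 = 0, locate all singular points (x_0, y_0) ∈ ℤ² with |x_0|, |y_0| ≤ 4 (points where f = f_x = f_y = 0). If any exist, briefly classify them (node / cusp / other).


Singular points: {(0, 2)}; classification: cusp.

Compute partial derivatives:
  f_x = 3*x**2 + 2*x*y - 4*x - y**2 + 4*y - 4.
  f_y = x**2 - 2*x*y + 4*x + 6*y**2 - 22*y + 20.
Scan x_0 ∈ {−4, ..., 4}. For each x_0, f_y(x_0, y) is a polynomial in y; find its integer roots y ∈ {−4, ..., 4}, then test f_x and f at those candidates.
  x = -4: f_y(-4, y) = 6*y**2 - 14*y + 20; no integer root y with |y| ≤ 4.
  x = -3: f_y(-3, y) = 6*y**2 - 16*y + 17; no integer root y with |y| ≤ 4.
  x = -2: f_y(-2, y) = 6*y**2 - 18*y + 16; no integer root y with |y| ≤ 4.
  x = -1: f_y(-1, y) = 6*y**2 - 20*y + 17; no integer root y with |y| ≤ 4.
  x = 0: f_y(0, y) = 6*y**2 - 22*y + 20; vanishes at y ∈ {2}. (0, 2): f_x = 0, f = 0 — SINGULAR.
  x = 1: f_y(1, y) = 6*y**2 - 24*y + 25; no integer root y with |y| ≤ 4.
  x = 2: f_y(2, y) = 6*y**2 - 26*y + 32; no integer root y with |y| ≤ 4.
  x = 3: f_y(3, y) = 6*y**2 - 28*y + 41; no integer root y with |y| ≤ 4.
  x = 4: f_y(4, y) = 6*y**2 - 30*y + 52; no integer root y with |y| ≤ 4.
Only singular point on the grid: (0, 2).
Classify: substitute x = 0 + u, y = 2 + v and expand: f = u**3 + u**2*v - u*v**2 + 2*v**3 + v**2.
No constant or linear terms (consistent with a singular point). Quadratic part: v**2. Cubic part: u**3 + u**2*v - u*v**2 + 2*v**3.
The quadratic part v**2 is a perfect square, so there is a single (double) tangent line v = 0, i.e. y = 2. Restricting the cubic part to that line (v = 0) leaves u**3 ≠ 0, so f is not divisible by v and the branch is v² ≈ -u**3 to lowest order — this is a cusp.
Classification: cusp.


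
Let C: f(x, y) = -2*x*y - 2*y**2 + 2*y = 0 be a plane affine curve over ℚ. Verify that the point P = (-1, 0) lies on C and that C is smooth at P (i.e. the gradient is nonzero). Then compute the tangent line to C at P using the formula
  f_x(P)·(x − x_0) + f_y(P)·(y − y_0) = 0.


Tangent line at P: 4*y = 0.

Step 1: f(-1, 0) = 0, so P lies on C.
Step 2: partial derivatives
  f_x(x, y) = -2*y, f_y(x, y) = -2*x - 4*y + 2.
  f_x(P) = 0, f_y(P) = 4 (gradient nonzero, so P is smooth).
Step 3: tangent line at P: 0·(x − -1) + 4·(y − 0) = 0.
Expanding: 4*y = 0.


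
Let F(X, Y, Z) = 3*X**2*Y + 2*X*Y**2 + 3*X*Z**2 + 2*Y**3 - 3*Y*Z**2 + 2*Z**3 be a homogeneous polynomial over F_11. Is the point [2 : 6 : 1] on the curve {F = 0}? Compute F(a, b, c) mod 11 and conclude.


F(2,6,1) ≡ 0 (mod 11); P is on the curve.

Evaluate F(2, 6, 1) term-by-term (mod 11).
  3*X**2*Y ↦ 3·4·6·1 = 72
  2*X*Y**2 ↦ 2·2·36·1 = 144
  3*X*Z**2 ↦ 3·2·1·1 = 6
  2*Y**3 ↦ 2·1·216·1 = 432
  -3*Y*Z**2 ↦ -3·1·6·1 = -18
  2*Z**3 ↦ 2·1·1·1 = 2
Sum: F(2, 6, 1) = (72) + (144) + (6) + (432) + (-18) + (2) = 638.
Reducing mod 11: 638 ≡ 0 (mod 11).
Since F(a, b, c) ≡ 0 (mod 11), P lies on the curve.


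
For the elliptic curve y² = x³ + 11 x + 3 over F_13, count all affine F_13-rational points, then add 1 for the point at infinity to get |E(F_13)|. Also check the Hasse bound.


Affine points = {(0, 4), (0, 9), (5, 1), (5, 12), (6, 5), (6, 8), (9, 5), (9, 8), (11, 5), (11, 8), (12, 2), (12, 11)}; affine count = 12; |E(F_13)| = 13.

Discriminant check: Δ ∝ 4a³ + 27b² = 4·11³ + 27·3² = 4·1331 + 27·9 ≡ 3 (mod 13). Nonzero ⇒ E is nonsingular.
For each x ∈ F_13, compute rhs = x³ + 11·x + 3 mod 13, then count y ∈ F_13 with y² ≡ rhs.
  x = 0: rhs = 3, matching y values: 4, 9 (2 points).
  x = 1: rhs = 2, matching y values: none (0 points).
  x = 2: rhs = 7, matching y values: none (0 points).
  x = 3: rhs = 11, matching y values: none (0 points).
  x = 4: rhs = 7, matching y values: none (0 points).
  x = 5: rhs = 1, matching y values: 1, 12 (2 points).
  x = 6: rhs = 12, matching y values: 5, 8 (2 points).
  x = 7: rhs = 7, matching y values: none (0 points).
  x = 8: rhs = 5, matching y values: none (0 points).
  x = 9: rhs = 12, matching y values: 5, 8 (2 points).
  x = 10: rhs = 8, matching y values: none (0 points).
  x = 11: rhs = 12, matching y values: 5, 8 (2 points).
  x = 12: rhs = 4, matching y values: 2, 11 (2 points).
Total affine count: 12.
Full point count |E(F_13)| = 12 + 1 = 13.
Hasse bound: |13 − (13+1)| = |-1| = 1 ≤ 2√13 ≈ 7.2111 ✓.


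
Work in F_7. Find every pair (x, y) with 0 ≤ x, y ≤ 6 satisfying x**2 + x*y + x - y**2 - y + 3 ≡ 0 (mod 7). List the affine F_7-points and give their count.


Affine F_7-points: {(2, 2), (2, 6), (3, 4), (3, 5), (5, 5), (5, 6), (6, 1), (6, 4)}; count = 8.

For each of the 49 pairs (x, y) ∈ F_7², evaluate f(x, y) mod 7. Record the zeros.
  x = 0: [0↦3, 1↦1, 2↦4, 3↦5, 4↦4, 5↦1, 6↦3]  zeros at y ∈ ∅
  x = 1: [0↦5, 1↦4, 2↦1, 3↦3, 4↦3, 5↦1, 6↦4]  zeros at y ∈ ∅
  x = 2: [0↦2, 1↦2, 2↦0, 3↦3, 4↦4, 5↦3, 6↦0]  zeros at y ∈ {2, 6}
  x = 3: [0↦1, 1↦2, 2↦1, 3↦5, 4↦0, 5↦0, 6↦5]  zeros at y ∈ {4, 5}
  x = 4: [0↦2, 1↦4, 2↦4, 3↦2, 4↦5, 5↦6, 6↦5]  zeros at y ∈ ∅
  x = 5: [0↦5, 1↦1, 2↦2, 3↦1, 4↦5, 5↦0, 6↦0]  zeros at y ∈ {5, 6}
  x = 6: [0↦3, 1↦0, 2↦2, 3↦2, 4↦0, 5↦3, 6↦4]  zeros at y ∈ {1, 4}
Collecting zeros: affine points = {(2, 2), (2, 6), (3, 4), (3, 5), (5, 5), (5, 6), (6, 1), (6, 4)}.
Total count |C(F_7)_aff| = 8.


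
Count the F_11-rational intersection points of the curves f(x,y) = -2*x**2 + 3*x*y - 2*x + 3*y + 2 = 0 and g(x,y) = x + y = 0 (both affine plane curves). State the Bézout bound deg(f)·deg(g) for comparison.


Common zeros: ∅; count = 0; Bézout bound = 2.

deg(f) = 2, deg(g) = 1, so Bézout bound = 2.
Scan x ∈ F_11. For each x, list the y ∈ F_11 with f(x, y) ≡ 0 and those with g(x, y) ≡ 0 (mod 11); the common zeros in that column are the intersection.
  x = 0: f ≡ 0 at y ∈ {3}; g ≡ 0 at y ∈ {0}; common: ∅.
  x = 1: f ≡ 0 at y ∈ {4}; g ≡ 0 at y ∈ {10}; common: ∅.
  x = 2: f ≡ 0 at y ∈ {6}; g ≡ 0 at y ∈ {9}; common: ∅.
  x = 3: f ≡ 0 at y ∈ {0}; g ≡ 0 at y ∈ {8}; common: ∅.
  x = 4: f ≡ 0 at y ∈ {4}; g ≡ 0 at y ∈ {7}; common: ∅.
  x = 5: f ≡ 0 at y ∈ {2}; g ≡ 0 at y ∈ {6}; common: ∅.
  x = 6: f ≡ 0 at y ∈ {6}; g ≡ 0 at y ∈ {5}; common: ∅.
  x = 7: f ≡ 0 at y ∈ {0}; g ≡ 0 at y ∈ {4}; common: ∅.
  x = 8: f ≡ 0 at y ∈ {2}; g ≡ 0 at y ∈ {3}; common: ∅.
  x = 9: f ≡ 0 at y ∈ {3}; g ≡ 0 at y ∈ {2}; common: ∅.
  x = 10: f ≡ 0 at y ∈ ∅; g ≡ 0 at y ∈ {1}; common: ∅.
Collecting: common zeros = ∅, so the count is 0.
Comparison with the Bézout bound: 0 ≤ 2 = deg(f)·deg(g), as expected for curves with no common component (the affine F_11-count falls short of the bound because intersections may lie at infinity, over extension fields, or carry multiplicity).


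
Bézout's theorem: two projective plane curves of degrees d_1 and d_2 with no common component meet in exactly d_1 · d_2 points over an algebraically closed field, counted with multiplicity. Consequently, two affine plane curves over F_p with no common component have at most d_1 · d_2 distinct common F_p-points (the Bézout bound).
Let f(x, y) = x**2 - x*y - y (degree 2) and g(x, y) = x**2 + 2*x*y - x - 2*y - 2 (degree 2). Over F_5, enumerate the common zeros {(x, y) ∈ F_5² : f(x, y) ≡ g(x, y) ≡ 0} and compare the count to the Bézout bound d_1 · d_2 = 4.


Common zeros: ∅; count = 0; Bézout bound = 4.

deg(f) = 2, deg(g) = 2, so Bézout bound = 4.
Scan x ∈ F_5. For each x, list the y ∈ F_5 with f(x, y) ≡ 0 and those with g(x, y) ≡ 0 (mod 5); the common zeros in that column are the intersection.
  x = 0: f ≡ 0 at y ∈ {0}; g ≡ 0 at y ∈ {4}; common: ∅.
  x = 1: f ≡ 0 at y ∈ {3}; g ≡ 0 at y ∈ ∅; common: ∅.
  x = 2: f ≡ 0 at y ∈ {3}; g ≡ 0 at y ∈ {0}; common: ∅.
  x = 3: f ≡ 0 at y ∈ {1}; g ≡ 0 at y ∈ {4}; common: ∅.
  x = 4: f ≡ 0 at y ∈ ∅; g ≡ 0 at y ∈ {0}; common: ∅.
Collecting: common zeros = ∅, so the count is 0.
Comparison with the Bézout bound: 0 ≤ 4 = deg(f)·deg(g), as expected for curves with no common component (the affine F_5-count falls short of the bound because intersections may lie at infinity, over extension fields, or carry multiplicity).


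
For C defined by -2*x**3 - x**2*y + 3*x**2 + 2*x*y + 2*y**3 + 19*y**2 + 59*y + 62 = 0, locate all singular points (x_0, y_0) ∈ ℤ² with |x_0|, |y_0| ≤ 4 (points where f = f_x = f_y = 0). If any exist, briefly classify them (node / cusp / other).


Singular points: {(1, -3)}; classification: cusp.

Compute partial derivatives:
  f_x = -6*x**2 - 2*x*y + 6*x + 2*y.
  f_y = -x**2 + 2*x + 6*y**2 + 38*y + 59.
Scan x_0 ∈ {−4, ..., 4}. For each x_0, f_y(x_0, y) is a polynomial in y; find its integer roots y ∈ {−4, ..., 4}, then test f_x and f at those candidates.
  x = -4: f_y(-4, y) = 6*y**2 + 38*y + 35; no integer root y with |y| ≤ 4.
  x = -3: f_y(-3, y) = 6*y**2 + 38*y + 44; no integer root y with |y| ≤ 4.
  x = -2: f_y(-2, y) = 6*y**2 + 38*y + 51; no integer root y with |y| ≤ 4.
  x = -1: f_y(-1, y) = 6*y**2 + 38*y + 56; vanishes at y ∈ {-4}. (-1, -4): f_x = -28 ≠ 0.
  x = 0: f_y(0, y) = 6*y**2 + 38*y + 59; no integer root y with |y| ≤ 4.
  x = 1: f_y(1, y) = 6*y**2 + 38*y + 60; vanishes at y ∈ {-3}. (1, -3): f_x = 0, f = 0 — SINGULAR.
  x = 2: f_y(2, y) = 6*y**2 + 38*y + 59; no integer root y with |y| ≤ 4.
  x = 3: f_y(3, y) = 6*y**2 + 38*y + 56; vanishes at y ∈ {-4}. (3, -4): f_x = -20 ≠ 0.
  x = 4: f_y(4, y) = 6*y**2 + 38*y + 51; no integer root y with |y| ≤ 4.
Only singular point on the grid: (1, -3).
Classify: substitute x = 1 + u, y = -3 + v and expand: f = -2*u**3 - u**2*v + 2*v**3 + v**2.
No constant or linear terms (consistent with a singular point). Quadratic part: v**2. Cubic part: -2*u**3 - u**2*v + 2*v**3.
The quadratic part v**2 is a perfect square, so there is a single (double) tangent line v = 0, i.e. y = -3. Restricting the cubic part to that line (v = 0) leaves -2*u**3 ≠ 0, so f is not divisible by v and the branch is v² ≈ 2*u**3 to lowest order — this is a cusp.
Classification: cusp.


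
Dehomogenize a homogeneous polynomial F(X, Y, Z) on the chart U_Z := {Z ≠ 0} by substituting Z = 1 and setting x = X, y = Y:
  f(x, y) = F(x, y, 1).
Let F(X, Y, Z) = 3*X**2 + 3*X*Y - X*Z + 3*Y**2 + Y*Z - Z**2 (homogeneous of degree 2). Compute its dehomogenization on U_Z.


f(x, y) = 3*x**2 + 3*x*y - x + 3*y**2 + y - 1

On U_Z we set Z = 1. Each monomial c·X^i·Y^j·Z^k in F becomes c·x^i·y^j·1^k = c·x^i·y^j.
Substituting Z = 1: F(X, Y, 1) = 3*x**2 + 3*x*y - x + 3*y**2 + y - 1.
Note: deg(f) ≤ deg(F) = 2; strict inequality happens when F is divisible by Z (lost terms).


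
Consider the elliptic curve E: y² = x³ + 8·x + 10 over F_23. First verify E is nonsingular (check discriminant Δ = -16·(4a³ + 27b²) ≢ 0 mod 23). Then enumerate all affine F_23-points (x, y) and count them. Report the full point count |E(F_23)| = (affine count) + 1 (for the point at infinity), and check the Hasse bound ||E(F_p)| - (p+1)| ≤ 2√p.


Affine points = {(7, 8), (7, 15), (9, 11), (9, 12), (10, 3), (10, 20), (11, 7), (11, 16), (15, 3), (15, 20), (16, 5), (16, 18), (18, 11), (18, 12), (19, 11), (19, 12), (21, 3), (21, 20), (22, 1), (22, 22)}; affine count = 20; |E(F_23)| = 21.

Discriminant check: Δ ∝ 4a³ + 27b² = 4·8³ + 27·10² = 4·512 + 27·100 ≡ 10 (mod 23). Nonzero ⇒ E is nonsingular.
For each x ∈ F_23, compute rhs = x³ + 8·x + 10 mod 23, then count y ∈ F_23 with y² ≡ rhs.
  x = 0: rhs = 10, matching y values: none (0 points).
  x = 1: rhs = 19, matching y values: none (0 points).
  x = 2: rhs = 11, matching y values: none (0 points).
  x = 3: rhs = 15, matching y values: none (0 points).
  x = 4: rhs = 14, matching y values: none (0 points).
  x = 5: rhs = 14, matching y values: none (0 points).
  x = 6: rhs = 21, matching y values: none (0 points).
  x = 7: rhs = 18, matching y values: 8, 15 (2 points).
  x = 8: rhs = 11, matching y values: none (0 points).
  x = 9: rhs = 6, matching y values: 11, 12 (2 points).
  x = 10: rhs = 9, matching y values: 3, 20 (2 points).
  x = 11: rhs = 3, matching y values: 7, 16 (2 points).
  x = 12: rhs = 17, matching y values: none (0 points).
  x = 13: rhs = 11, matching y values: none (0 points).
  x = 14: rhs = 14, matching y values: none (0 points).
  x = 15: rhs = 9, matching y values: 3, 20 (2 points).
  x = 16: rhs = 2, matching y values: 5, 18 (2 points).
  x = 17: rhs = 22, matching y values: none (0 points).
  x = 18: rhs = 6, matching y values: 11, 12 (2 points).
  x = 19: rhs = 6, matching y values: 11, 12 (2 points).
  x = 20: rhs = 5, matching y values: none (0 points).
  x = 21: rhs = 9, matching y values: 3, 20 (2 points).
  x = 22: rhs = 1, matching y values: 1, 22 (2 points).
Total affine count: 20.
Full point count |E(F_23)| = 20 + 1 = 21.
Hasse bound: |21 − (23+1)| = |-3| = 3 ≤ 2√23 ≈ 9.5917 ✓.


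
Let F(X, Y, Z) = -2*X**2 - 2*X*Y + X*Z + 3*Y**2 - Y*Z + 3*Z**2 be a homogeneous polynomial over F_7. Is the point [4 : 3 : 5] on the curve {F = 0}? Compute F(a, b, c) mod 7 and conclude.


F(4,3,5) ≡ 2 (mod 7); P is NOT on the curve.

Evaluate F(4, 3, 5) term-by-term (mod 7).
  -2*X**2 ↦ -2·16·1·1 = -32
  -2*X*Y ↦ -2·4·3·1 = -24
  X*Z ↦ 1·4·1·5 = 20
  3*Y**2 ↦ 3·1·9·1 = 27
  -Y*Z ↦ -1·1·3·5 = -15
  3*Z**2 ↦ 3·1·1·25 = 75
Sum: F(4, 3, 5) = (-32) + (-24) + (20) + (27) + (-15) + (75) = 51.
Reducing mod 7: 51 ≡ 2 (mod 7).
Since F(a, b, c) ≡ 2 ≠ 0 (mod 7), P does NOT lie on the curve.


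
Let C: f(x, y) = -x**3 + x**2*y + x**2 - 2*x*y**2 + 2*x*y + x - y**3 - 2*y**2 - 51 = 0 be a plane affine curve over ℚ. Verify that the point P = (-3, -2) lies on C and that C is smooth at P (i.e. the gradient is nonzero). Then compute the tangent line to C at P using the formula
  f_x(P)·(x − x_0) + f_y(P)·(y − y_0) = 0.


Tangent line at P: -32*x - 25*y - 146 = 0.

Step 1: f(-3, -2) = 0, so P lies on C.
Step 2: partial derivatives
  f_x(x, y) = -3*x**2 + 2*x*y + 2*x - 2*y**2 + 2*y + 1, f_y(x, y) = x**2 - 4*x*y + 2*x - 3*y**2 - 4*y.
  f_x(P) = -32, f_y(P) = -25 (gradient nonzero, so P is smooth).
Step 3: tangent line at P: -32·(x − -3) + -25·(y − -2) = 0.
Expanding: -32*x - 25*y - 146 = 0.
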